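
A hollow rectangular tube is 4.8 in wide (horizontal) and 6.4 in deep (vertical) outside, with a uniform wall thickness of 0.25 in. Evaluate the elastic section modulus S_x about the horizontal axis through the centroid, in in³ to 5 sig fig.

Split into non-overlapping primitives; take the origin at the lower-left of the bounding box.
Outer rectangle: 4.8 × 6.4, A = 30.72 in², y = 3.2 in, Ī = 104.8576 in⁴.
Inner void (subtracted): 4.3 × 5.9, A = 25.37 in², y = 3.2 in, Ī = 73.59414 in⁴.
By symmetry the centroid is at mid-height, ȳ = 3.2 in.
All pieces are centred on the horizontal axis through the centroid, so I = ΣĪ (holes subtracted) = 31.26346 in⁴.
Extreme fibre distance c = 3.2 in; S = I/c = 9.769831 in³.

S_x ≈ 9.7698 in³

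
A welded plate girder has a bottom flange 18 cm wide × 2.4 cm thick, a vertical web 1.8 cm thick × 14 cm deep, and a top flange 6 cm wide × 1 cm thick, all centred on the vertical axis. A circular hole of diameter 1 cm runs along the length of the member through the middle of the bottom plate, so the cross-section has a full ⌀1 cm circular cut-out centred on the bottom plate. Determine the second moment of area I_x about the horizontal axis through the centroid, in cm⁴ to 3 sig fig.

Split into non-overlapping primitives; take the origin at the lower-left of the bounding box.
Bottom plate: 18 × 2.4, A = 43.2 cm², y = 1.2 cm, Ī = 20.736 cm⁴.
Web plate: 1.8 × 14, A = 25.2 cm², y = 9.4 cm, Ī = 411.6 cm⁴.
Top plate: 6 × 1, A = 6 cm², y = 16.9 cm, Ī = 0.5 cm⁴.
Hole (subtracted): ⌀1, A = 0.7854 cm², y = 1.2 cm, Ī = 0.049087 cm⁴.
Centroid: ȳ = ΣA·y / ΣA = 5.2867 cm.
Transfer each piece to the horizontal axis through the centroid using Ī + A·d² with d = y − 5.2867:
  bottom plate: d = -4.0867 cm → contributes +742.22 cm⁴
  web plate: d = 4.1133 cm → contributes +837.97 cm⁴
  top plate: d = 11.613 cm → contributes +809.71 cm⁴
  hole: d = -4.0867 cm → contributes −13.166 cm⁴
Total I = 2376.7 cm⁴.

I_x ≈ 2380 cm⁴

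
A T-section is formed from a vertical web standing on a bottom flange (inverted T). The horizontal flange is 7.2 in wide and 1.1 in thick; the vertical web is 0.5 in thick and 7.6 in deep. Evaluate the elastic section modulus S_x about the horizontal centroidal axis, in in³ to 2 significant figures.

S_x ≈ 10 in³

Treat the section as a set of non-overlapping primitives; coordinates are from the bounding-box lower-left.
Flange: 7.2 × 1.1, A = 7.92 in², y = 0.55 in, Ī = 0.7986 in⁴.
Web: 0.5 × 7.6, A = 3.8 in², y = 4.9 in, Ī = 18.29 in⁴.
Centroid: ȳ = ΣA·y / ΣA = 1.96 in.
Transfer each piece to the horizontal centroidal axis using Ī + A·d² with d = y − 1.96:
  flange: d = -1.41 in → contributes +16.55 in⁴
  web: d = 2.94 in → contributes +51.13 in⁴
Total I = 67.68 in⁴.
Extreme fibre distance c = 6.74 in; S = I/c = 10.04 in³.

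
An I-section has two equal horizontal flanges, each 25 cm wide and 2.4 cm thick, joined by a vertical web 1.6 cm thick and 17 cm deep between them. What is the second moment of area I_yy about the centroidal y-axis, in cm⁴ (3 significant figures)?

I_yy ≈ 6260 cm⁴

Break the section into simple shapes (no overlaps), measuring from the bottom-left corner of the bounding box.
Bottom flange: 25 × 2.4, A = 60 cm², x = 12.5 cm, Ī = 3 125 cm⁴.
Web: 1.6 × 17, A = 27.2 cm², x = 12.5 cm, Ī = 5.8027 cm⁴.
Top flange: 25 × 2.4, A = 60 cm², x = 12.5 cm, Ī = 3 125 cm⁴.
By symmetry the centroid is at mid-width, x̄ = 12.5 cm.
All pieces are centred on the centroidal y-axis, so I = ΣĪ = 6255.8 cm⁴.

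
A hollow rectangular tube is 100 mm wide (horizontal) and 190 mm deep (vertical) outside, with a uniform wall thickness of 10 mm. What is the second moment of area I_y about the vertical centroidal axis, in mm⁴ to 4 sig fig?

I_y ≈ 8.580 × 10⁶ mm⁴

Break the section into simple shapes (no overlaps), measuring from the bottom-left corner of the bounding box.
Outer rectangle: 100 × 190, A = 19 000 mm², x = 50 mm, Ī = 15 833 333 mm⁴.
Inner void (subtracted): 80 × 170, A = 13 600 mm², x = 50 mm, Ī = 7 253 333 mm⁴.
By symmetry the centroid is at mid-width, x̄ = 50 mm.
All pieces are centred on the vertical centroidal axis, so I = ΣĪ (holes subtracted) = 8 580 000 mm⁴.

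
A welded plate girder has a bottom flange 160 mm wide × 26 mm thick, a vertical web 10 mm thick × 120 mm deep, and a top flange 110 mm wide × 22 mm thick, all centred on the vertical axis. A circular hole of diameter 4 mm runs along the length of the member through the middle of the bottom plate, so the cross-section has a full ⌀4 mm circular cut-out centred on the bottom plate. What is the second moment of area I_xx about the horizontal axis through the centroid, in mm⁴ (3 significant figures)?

Treat the section as a set of non-overlapping primitives; coordinates are from the bounding-box lower-left.
Bottom plate: 160 × 26, A = 4 160 mm², y = 13 mm, Ī = 234 347 mm⁴.
Web plate: 10 × 120, A = 1 200 mm², y = 86 mm, Ī = 1 440 000 mm⁴.
Top plate: 110 × 22, A = 2 420 mm², y = 157 mm, Ī = 97 607 mm⁴.
Hole (subtracted): ⌀4, A = 12.566 mm², y = 13 mm, Ī = 12.566 mm⁴.
Centroid: ȳ = ΣA·y / ΣA = 69.142 mm.
Transfer each piece to the horizontal axis through the centroid using Ī + A·d² with d = y − 69.142:
  bottom plate: d = -56.142 mm → contributes +13 346 396 mm⁴
  web plate: d = 16.858 mm → contributes +1 781 027 mm⁴
  top plate: d = 87.858 mm → contributes +18 777 614 mm⁴
  hole: d = -56.142 mm → contributes −39 621 mm⁴
Total I = 33 865 416 mm⁴.

I_xx ≈ 3.39 × 10⁷ mm⁴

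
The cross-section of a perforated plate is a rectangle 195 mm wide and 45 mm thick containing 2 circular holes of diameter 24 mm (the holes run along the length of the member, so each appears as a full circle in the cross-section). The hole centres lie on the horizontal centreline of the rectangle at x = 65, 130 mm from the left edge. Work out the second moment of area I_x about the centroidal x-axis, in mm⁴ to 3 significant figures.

I_x ≈ 1.45 × 10⁶ mm⁴

Treat the section as a set of non-overlapping primitives; coordinates are from the bounding-box lower-left.
Plate: 195 × 45, A = 8 775 mm², y = 22.5 mm, Ī = 1 480 781 mm⁴.
Hole 1 (subtracted): ⌀24, A = 452.39 mm², y = 22.5 mm, Ī = 16 286 mm⁴.
Hole 2 (subtracted): ⌀24, A = 452.39 mm², y = 22.5 mm, Ī = 16 286 mm⁴.
By symmetry the centroid is at mid-height, ȳ = 22.5 mm.
All pieces are centred on the centroidal x-axis, so I = ΣĪ (holes subtracted) = 1 448 209 mm⁴.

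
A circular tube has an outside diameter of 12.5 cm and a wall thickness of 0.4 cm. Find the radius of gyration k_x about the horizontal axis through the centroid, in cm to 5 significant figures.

Break the section into simple shapes (no overlaps), measuring from the bottom-left corner of the bounding box.
Outer circle: ⌀12.5, A = 122.7185 cm², y = 6.25 cm, Ī = 1198.422 cm⁴.
Bore (subtracted): ⌀11.7, A = 107.5132 cm², y = 6.25 cm, Ī = 919.8422 cm⁴.
By symmetry the centroid is at mid-height, ȳ = 6.25 cm.
All pieces are centred on the horizontal axis through the centroid, so I = ΣĪ (holes subtracted) = 278.5803 cm⁴.
Radius of gyration: k = √(I/A) = √(278.5803 / 15.20531) = 4.280333 cm.

k_x ≈ 4.2803 cm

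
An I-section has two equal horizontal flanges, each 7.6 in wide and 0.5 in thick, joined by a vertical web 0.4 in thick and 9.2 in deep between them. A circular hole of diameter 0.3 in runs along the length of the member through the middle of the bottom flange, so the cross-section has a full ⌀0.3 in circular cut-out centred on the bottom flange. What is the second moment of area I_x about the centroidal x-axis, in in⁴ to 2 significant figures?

Treat the section as a set of non-overlapping primitives; coordinates are from the bounding-box lower-left.
Bottom flange: 7.6 × 0.5, A = 3.8 in², y = 0.25 in, Ī = 0.07917 in⁴.
Web: 0.4 × 9.2, A = 3.68 in², y = 5.1 in, Ī = 25.96 in⁴.
Top flange: 7.6 × 0.5, A = 3.8 in², y = 9.95 in, Ī = 0.07917 in⁴.
Hole (subtracted): ⌀0.3, A = 0.07069 in², y = 0.25 in, Ī = 0.0003976 in⁴.
Centroid: ȳ = ΣA·y / ΣA = 5.131 in.
Transfer each piece to the centroidal x-axis using Ī + A·d² with d = y − 5.131:
  bottom flange: d = -4.881 in → contributes +90.6 in⁴
  web: d = -0.03058 in → contributes +25.96 in⁴
  top flange: d = 4.819 in → contributes +88.34 in⁴
  hole: d = -4.881 in → contributes −1.684 in⁴
Total I = 203.2 in⁴.

I_x ≈ 200 in⁴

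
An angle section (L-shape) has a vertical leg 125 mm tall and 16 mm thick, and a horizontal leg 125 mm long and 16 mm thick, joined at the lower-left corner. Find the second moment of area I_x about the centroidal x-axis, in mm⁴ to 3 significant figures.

I_x ≈ 5.41 × 10⁶ mm⁴

Break the section into simple shapes (no overlaps), measuring from the bottom-left corner of the bounding box.
Vertical leg: 16 × 125, A = 2 000 mm², y = 62.5 mm, Ī = 2 604 167 mm⁴.
Horizontal leg (remainder): 109 × 16, A = 1 744 mm², y = 8 mm, Ī = 37 205 mm⁴.
Centroid: ȳ = ΣA·y / ΣA = 37.113 mm.
Transfer each piece to the centroidal x-axis using Ī + A·d² with d = y − 37.113:
  vertical leg: d = 25.387 mm → contributes +3 893 141 mm⁴
  horizontal leg (remainder): d = -29.113 mm → contributes +1 515 387 mm⁴
Total I = 5 408 528 mm⁴.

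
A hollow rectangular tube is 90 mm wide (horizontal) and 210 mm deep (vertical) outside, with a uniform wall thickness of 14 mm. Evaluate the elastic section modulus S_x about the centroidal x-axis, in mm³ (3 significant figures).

Decompose the section into non-overlapping parts with the origin at the bottom-left of its bounding rectangle.
Outer rectangle: 90 × 210, A = 18 900 mm², y = 105 mm, Ī = 69 457 500 mm⁴.
Inner void (subtracted): 62 × 182, A = 11 284 mm², y = 105 mm, Ī = 31 147 601 mm⁴.
By symmetry the centroid is at mid-height, ȳ = 105 mm.
All pieces are centred on the centroidal x-axis, so I = ΣĪ (holes subtracted) = 38 309 899 mm⁴.
Extreme fibre distance c = 105 mm; S = I/c = 364 856 mm³.

S_x ≈ 3.65 × 10⁵ mm³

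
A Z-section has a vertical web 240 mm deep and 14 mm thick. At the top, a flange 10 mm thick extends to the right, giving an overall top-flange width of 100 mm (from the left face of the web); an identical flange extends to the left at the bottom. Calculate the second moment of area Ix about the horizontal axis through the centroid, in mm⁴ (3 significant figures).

Treat the section as a set of non-overlapping primitives; coordinates are from the bounding-box lower-left.
Web: 14 × 240, A = 3 360 mm², y = 120 mm, Ī = 16 128 000 mm⁴.
Top flange (beyond web): 86 × 10, A = 860 mm², y = 235 mm, Ī = 7166.7 mm⁴.
Bottom flange (beyond web): 86 × 10, A = 860 mm², y = 5 mm, Ī = 7166.7 mm⁴.
Centroid: ȳ = ΣA·y / ΣA = 120 mm.
Transfer each piece to the horizontal axis through the centroid using Ī + A·d² with d = y − 120:
  web: d = 0 mm → contributes +16 128 000 mm⁴
  top flange (beyond web): d = 115 mm → contributes +11 380 667 mm⁴
  bottom flange (beyond web): d = -115 mm → contributes +11 380 667 mm⁴
Total I = 38 889 333 mm⁴.

Ix ≈ 3.89 × 10⁷ mm⁴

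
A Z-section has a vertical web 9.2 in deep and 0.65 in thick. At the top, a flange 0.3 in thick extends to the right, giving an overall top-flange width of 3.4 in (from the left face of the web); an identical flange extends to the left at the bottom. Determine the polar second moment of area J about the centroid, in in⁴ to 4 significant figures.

Decompose the section into non-overlapping parts with the origin at the bottom-left of its bounding rectangle.
Web: 0.65 × 9.2, A = 5.98 in², y = 4.6 in, Ī = 42.1789 in⁴.
Top flange (beyond web): 2.75 × 0.3, A = 0.825 in², y = 9.05 in, Ī = 0.0061875 in⁴.
Bottom flange (beyond web): 2.75 × 0.3, A = 0.825 in², y = 0.15 in, Ī = 0.0061875 in⁴.
Centroid: ȳ = ΣA·y / ΣA = 4.6 in.
Transfer each piece to the centroidal x-axis using Ī + A·d² with d = y − 4.6:
  web: d = 0 in → contributes +42.1789 in⁴
  top flange (beyond web): d = 4.45 in → contributes +16.3433 in⁴
  bottom flange (beyond web): d = -4.45 in → contributes +16.3433 in⁴
Total I = 74.8654 in⁴.
For the y-axis: x̄ = 3.075 in.
Repeating about the centroidal y-axis gives I_y = 6.01889 in⁴.
Polar second moment: J = I_x + I_y = 80.8843 in⁴.

J ≈ 80.88 in⁴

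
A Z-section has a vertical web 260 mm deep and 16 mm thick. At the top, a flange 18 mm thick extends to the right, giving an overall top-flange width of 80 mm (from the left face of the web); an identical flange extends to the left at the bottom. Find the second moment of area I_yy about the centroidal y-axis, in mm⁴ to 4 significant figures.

Decompose the section into non-overlapping parts with the origin at the bottom-left of its bounding rectangle.
Web: 16 × 260, A = 4 160 mm², x = 72 mm, Ī = 88746.7 mm⁴.
Top flange (beyond web): 64 × 18, A = 1 152 mm², x = 112 mm, Ī = 393 216 mm⁴.
Bottom flange (beyond web): 64 × 18, A = 1 152 mm², x = 32 mm, Ī = 393 216 mm⁴.
Centroid: x̄ = ΣA·x / ΣA = 72 mm.
Transfer each piece to the centroidal y-axis using Ī + A·d² with d = x − 72:
  web: d = 0 mm → contributes +88746.7 mm⁴
  top flange (beyond web): d = 40 mm → contributes +2 236 416 mm⁴
  bottom flange (beyond web): d = -40 mm → contributes +2 236 416 mm⁴
Total I = 4 561 579 mm⁴.

I_yy ≈ 4.562 × 10⁶ mm⁴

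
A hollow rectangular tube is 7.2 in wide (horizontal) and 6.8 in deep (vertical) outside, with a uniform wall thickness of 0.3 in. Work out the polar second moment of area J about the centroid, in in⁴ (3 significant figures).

Break the section into simple shapes (no overlaps), measuring from the bottom-left corner of the bounding box.
Outer rectangle: 7.2 × 6.8, A = 48.96 in², y = 3.4 in, Ī = 188.66 in⁴.
Inner void (subtracted): 6.6 × 6.2, A = 40.92 in², y = 3.4 in, Ī = 131.08 in⁴.
By symmetry the centroid is at mid-height, ȳ = 3.4 in.
All pieces are centred on the centroidal x-axis, so I = ΣĪ (holes subtracted) = 57.579 in⁴.
Repeating about the centroidal y-axis gives I_y = 62.968 in⁴.
Polar second moment: J = I_x + I_y = 120.55 in⁴.

J ≈ 121 in⁴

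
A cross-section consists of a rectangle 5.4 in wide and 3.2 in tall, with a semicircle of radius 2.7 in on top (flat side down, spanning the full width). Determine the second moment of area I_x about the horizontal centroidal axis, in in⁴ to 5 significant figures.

I_x ≈ 72.508 in⁴

Split into non-overlapping primitives; take the origin at the lower-left of the bounding box.
Rectangular body: 5.4 × 3.2, A = 17.28 in², y = 1.6 in, Ī = 14.7456 in⁴.
Semicircular cap: semicircle r = 2.7, A = 11.45111 in², y = 4.345916 in, Ī = 5.832935 in⁴.
Centroid: ȳ = ΣA·y / ΣA = 2.694416 in.
Transfer each piece to the horizontal centroidal axis using Ī + A·d² with d = y − 2.694416:
  rectangular body: d = -1.094416 in → contributes +35.44264 in⁴
  semicircular cap: d = 1.6515 in → contributes +37.06528 in⁴
Total I = 72.50792 in⁴.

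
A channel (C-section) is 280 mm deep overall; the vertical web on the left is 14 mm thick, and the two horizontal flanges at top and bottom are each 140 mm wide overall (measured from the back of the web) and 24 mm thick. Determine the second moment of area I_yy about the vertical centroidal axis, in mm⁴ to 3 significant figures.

Treat the section as a set of non-overlapping primitives; coordinates are from the bounding-box lower-left.
Web: 14 × 280, A = 3 920 mm², x = 7 mm, Ī = 64 027 mm⁴.
Top flange (beyond web): 126 × 24, A = 3 024 mm², x = 77 mm, Ī = 4 000 752 mm⁴.
Bottom flange (beyond web): 126 × 24, A = 3 024 mm², x = 77 mm, Ī = 4 000 752 mm⁴.
Centroid: x̄ = ΣA·x / ΣA = 49.472 mm.
Transfer each piece to the vertical centroidal axis using Ī + A·d² with d = x − 49.472:
  web: d = -42.472 mm → contributes +7 135 170 mm⁴
  top flange (beyond web): d = 27.528 mm → contributes +6 292 326 mm⁴
  bottom flange (beyond web): d = 27.528 mm → contributes +6 292 326 mm⁴
Total I = 19 719 823 mm⁴.

I_yy ≈ 1.97 × 10⁷ mm⁴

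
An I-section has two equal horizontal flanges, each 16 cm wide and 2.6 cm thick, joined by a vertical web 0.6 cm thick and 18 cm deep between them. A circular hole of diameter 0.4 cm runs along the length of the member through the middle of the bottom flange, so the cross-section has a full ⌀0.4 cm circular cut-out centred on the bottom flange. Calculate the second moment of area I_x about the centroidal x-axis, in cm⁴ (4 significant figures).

I_x ≈ 9152 cm⁴

Break the section into simple shapes (no overlaps), measuring from the bottom-left corner of the bounding box.
Bottom flange: 16 × 2.6, A = 41.6 cm², y = 1.3 cm, Ī = 23.4347 cm⁴.
Web: 0.6 × 18, A = 10.8 cm², y = 11.6 cm, Ī = 291.6 cm⁴.
Top flange: 16 × 2.6, A = 41.6 cm², y = 21.9 cm, Ī = 23.4347 cm⁴.
Hole (subtracted): ⌀0.4, A = 0.125664 cm², y = 1.3 cm, Ī = 0.00125664 cm⁴.
Centroid: ȳ = ΣA·y / ΣA = 11.6138 cm.
Transfer each piece to the centroidal x-axis using Ī + A·d² with d = y − 11.6138:
  bottom flange: d = -10.3138 cm → contributes +4448.6 cm⁴
  web: d = -0.013788 cm → contributes +291.602 cm⁴
  top flange: d = 10.2862 cm → contributes +4424.97 cm⁴
  hole: d = -10.3138 cm → contributes −13.3686 cm⁴
Total I = 9151.81 cm⁴.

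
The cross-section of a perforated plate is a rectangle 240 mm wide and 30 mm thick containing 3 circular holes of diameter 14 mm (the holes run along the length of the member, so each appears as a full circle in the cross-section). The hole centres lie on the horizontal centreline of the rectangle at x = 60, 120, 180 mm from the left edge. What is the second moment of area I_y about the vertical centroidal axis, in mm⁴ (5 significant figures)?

I_y ≈ 3.3446 × 10⁷ mm⁴

Treat the section as a set of non-overlapping primitives; coordinates are from the bounding-box lower-left.
Plate: 240 × 30, A = 7 200 mm², x = 120 mm, Ī = 34 560 000 mm⁴.
Hole 1 (subtracted): ⌀14, A = 153.938 mm², x = 60 mm, Ī = 1885.741 mm⁴.
Hole 2 (subtracted): ⌀14, A = 153.938 mm², x = 120 mm, Ī = 1885.741 mm⁴.
Hole 3 (subtracted): ⌀14, A = 153.938 mm², x = 180 mm, Ī = 1885.741 mm⁴.
By symmetry the centroid is at mid-width, x̄ = 120 mm.
Transfer each piece to the vertical centroidal axis using Ī + A·d² with d = x − 120:
  plate: d = 0 mm → contributes +34 560 000 mm⁴
  hole 1: d = -60 mm → contributes −556062.7 mm⁴
  hole 2: d = 0 mm → contributes −1885.741 mm⁴
  hole 3: d = 60 mm → contributes −556062.7 mm⁴
Total I = 33 445 989 mm⁴.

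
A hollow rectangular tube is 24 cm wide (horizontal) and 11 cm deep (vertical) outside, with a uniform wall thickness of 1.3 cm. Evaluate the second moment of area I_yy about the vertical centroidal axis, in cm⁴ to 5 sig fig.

I_yy ≈ 5811.8 cm⁴

Treat the section as a set of non-overlapping primitives; coordinates are from the bounding-box lower-left.
Outer rectangle: 24 × 11, A = 264 cm², x = 12 cm, Ī = 12 672 cm⁴.
Inner void (subtracted): 21.4 × 8.4, A = 179.76 cm², x = 12 cm, Ī = 6860.241 cm⁴.
By symmetry the centroid is at mid-width, x̄ = 12 cm.
All pieces are centred on the vertical centroidal axis, so I = ΣĪ (holes subtracted) = 5811.759 cm⁴.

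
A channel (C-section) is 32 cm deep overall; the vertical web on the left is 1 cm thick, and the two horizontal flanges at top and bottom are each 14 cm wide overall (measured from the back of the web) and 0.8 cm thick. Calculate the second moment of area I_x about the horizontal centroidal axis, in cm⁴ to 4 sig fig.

Decompose the section into non-overlapping parts with the origin at the bottom-left of its bounding rectangle.
Web: 1 × 32, A = 32 cm², y = 16 cm, Ī = 2730.67 cm⁴.
Top flange (beyond web): 13 × 0.8, A = 10.4 cm², y = 31.6 cm, Ī = 0.554667 cm⁴.
Bottom flange (beyond web): 13 × 0.8, A = 10.4 cm², y = 0.4 cm, Ī = 0.554667 cm⁴.
By symmetry the centroid is at mid-height, ȳ = 16 cm.
Transfer each piece to the horizontal centroidal axis using Ī + A·d² with d = y − 16:
  web: d = 0 cm → contributes +2730.67 cm⁴
  top flange (beyond web): d = 15.6 cm → contributes +2531.5 cm⁴
  bottom flange (beyond web): d = -15.6 cm → contributes +2531.5 cm⁴
Total I = 7793.66 cm⁴.

I_x ≈ 7794 cm⁴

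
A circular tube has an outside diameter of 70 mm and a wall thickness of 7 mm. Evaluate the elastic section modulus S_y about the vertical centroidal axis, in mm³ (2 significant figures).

S_y ≈ 2.0 × 10⁴ mm³

Treat the section as a set of non-overlapping primitives; coordinates are from the bounding-box lower-left.
Outer circle: ⌀70, A = 3 848 mm², x = 35 mm, Ī = 1 178 588 mm⁴.
Bore (subtracted): ⌀56, A = 2 463 mm², x = 35 mm, Ī = 482 750 mm⁴.
By symmetry the centroid is at mid-width, x̄ = 35 mm.
All pieces are centred on the vertical centroidal axis, so I = ΣĪ (holes subtracted) = 695 838 mm⁴.
Extreme fibre distance c = 35 mm; S = I/c = 19 881 mm³.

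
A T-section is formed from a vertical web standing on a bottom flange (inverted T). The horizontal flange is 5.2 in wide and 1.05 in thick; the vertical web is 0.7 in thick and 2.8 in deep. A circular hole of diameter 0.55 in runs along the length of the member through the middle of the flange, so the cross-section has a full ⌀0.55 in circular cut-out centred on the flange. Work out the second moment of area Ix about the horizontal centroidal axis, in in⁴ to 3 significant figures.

Treat the section as a set of non-overlapping primitives; coordinates are from the bounding-box lower-left.
Flange: 5.2 × 1.05, A = 5.46 in², y = 0.525 in, Ī = 0.50164 in⁴.
Web: 0.7 × 2.8, A = 1.96 in², y = 2.45 in, Ī = 1.2805 in⁴.
Hole (subtracted): ⌀0.55, A = 0.23758 in², y = 0.525 in, Ī = 0.0044918 in⁴.
Centroid: ȳ = ΣA·y / ΣA = 1.0503 in.
Transfer each piece to the horizontal centroidal axis using Ī + A·d² with d = y − 1.0503:
  flange: d = -0.52531 in → contributes +2.0083 in⁴
  web: d = 1.3997 in → contributes +5.1204 in⁴
  hole: d = -0.52531 in → contributes −0.070053 in⁴
Total I = 7.0587 in⁴.

Ix ≈ 7.06 in⁴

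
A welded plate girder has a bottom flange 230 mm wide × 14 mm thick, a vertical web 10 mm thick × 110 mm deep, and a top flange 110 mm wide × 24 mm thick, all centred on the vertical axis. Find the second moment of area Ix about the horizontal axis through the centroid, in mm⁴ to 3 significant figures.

Decompose the section into non-overlapping parts with the origin at the bottom-left of its bounding rectangle.
Bottom plate: 230 × 14, A = 3 220 mm², y = 7 mm, Ī = 52 593 mm⁴.
Web plate: 10 × 110, A = 1 100 mm², y = 69 mm, Ī = 1 109 167 mm⁴.
Top plate: 110 × 24, A = 2 640 mm², y = 136 mm, Ī = 126 720 mm⁴.
Centroid: ȳ = ΣA·y / ΣA = 65.73 mm.
Transfer each piece to the horizontal axis through the centroid using Ī + A·d² with d = y − 65.73:
  bottom plate: d = -58.73 mm → contributes +11 159 015 mm⁴
  web plate: d = 3.2701 mm → contributes +1 120 930 mm⁴
  top plate: d = 70.27 mm → contributes +13 162 747 mm⁴
Total I = 25 442 692 mm⁴.

Ix ≈ 2.54 × 10⁷ mm⁴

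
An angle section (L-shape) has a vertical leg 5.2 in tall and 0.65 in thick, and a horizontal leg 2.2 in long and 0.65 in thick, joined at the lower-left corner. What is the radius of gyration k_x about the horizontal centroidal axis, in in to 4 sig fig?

Decompose the section into non-overlapping parts with the origin at the bottom-left of its bounding rectangle.
Vertical leg: 0.65 × 5.2, A = 3.38 in², y = 2.6 in, Ī = 7.61627 in⁴.
Horizontal leg (remainder): 1.55 × 0.65, A = 1.0075 in², y = 0.325 in, Ī = 0.0354724 in⁴.
Centroid: ȳ = ΣA·y / ΣA = 2.07759 in.
Transfer each piece to the horizontal centroidal axis using Ī + A·d² with d = y − 2.07759:
  vertical leg: d = 0.522407 in → contributes +8.5387 in⁴
  horizontal leg (remainder): d = -1.75259 in → contributes +3.13009 in⁴
Total I = 11.6688 in⁴.
Radius of gyration: k = √(I/A) = √(11.6688 / 4.3875) = 1.63081 in.

k_x ≈ 1.631 in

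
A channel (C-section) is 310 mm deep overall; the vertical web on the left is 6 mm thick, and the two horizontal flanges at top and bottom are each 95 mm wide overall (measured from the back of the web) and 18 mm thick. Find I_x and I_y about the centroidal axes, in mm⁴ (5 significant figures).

I_x ≈ 8.3278 × 10⁷ mm⁴, I_y ≈ 4.7757 × 10⁶ mm⁴

Break the section into simple shapes (no overlaps), measuring from the bottom-left corner of the bounding box.
Web: 6 × 310, A = 1 860 mm², y = 155 mm, Ī = 14 895 500 mm⁴.
Top flange (beyond web): 89 × 18, A = 1 602 mm², y = 301 mm, Ī = 43 254 mm⁴.
Bottom flange (beyond web): 89 × 18, A = 1 602 mm², y = 9 mm, Ī = 43 254 mm⁴.
By symmetry the centroid is at mid-height, ȳ = 155 mm.
Transfer each piece to the centroidal x-axis using Ī + A·d² with d = y − 155:
  web: d = 0 mm → contributes +14 895 500 mm⁴
  top flange (beyond web): d = 146 mm → contributes +34 191 486 mm⁴
  bottom flange (beyond web): d = -146 mm → contributes +34 191 486 mm⁴
Total I = 83 278 472 mm⁴.
For the y-axis: x̄ = 33.05332 mm.
Repeating about the centroidal y-axis gives I_y = 4 775 698 mm⁴.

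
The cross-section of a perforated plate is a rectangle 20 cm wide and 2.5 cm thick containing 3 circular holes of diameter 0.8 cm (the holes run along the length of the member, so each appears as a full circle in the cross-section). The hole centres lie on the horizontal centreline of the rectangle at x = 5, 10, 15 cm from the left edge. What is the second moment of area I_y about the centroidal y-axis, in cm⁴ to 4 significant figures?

Treat the section as a set of non-overlapping primitives; coordinates are from the bounding-box lower-left.
Plate: 20 × 2.5, A = 50 cm², x = 10 cm, Ī = 1666.67 cm⁴.
Hole 1 (subtracted): ⌀0.8, A = 0.502655 cm², x = 5 cm, Ī = 0.0201062 cm⁴.
Hole 2 (subtracted): ⌀0.8, A = 0.502655 cm², x = 10 cm, Ī = 0.0201062 cm⁴.
Hole 3 (subtracted): ⌀0.8, A = 0.502655 cm², x = 15 cm, Ī = 0.0201062 cm⁴.
By symmetry the centroid is at mid-width, x̄ = 10 cm.
Transfer each piece to the centroidal y-axis using Ī + A·d² with d = x − 10:
  plate: d = 0 cm → contributes +1666.67 cm⁴
  hole 1: d = -5 cm → contributes −12.5865 cm⁴
  hole 2: d = 0 cm → contributes −0.0201062 cm⁴
  hole 3: d = 5 cm → contributes −12.5865 cm⁴
Total I = 1641.47 cm⁴.

I_y ≈ 1641 cm⁴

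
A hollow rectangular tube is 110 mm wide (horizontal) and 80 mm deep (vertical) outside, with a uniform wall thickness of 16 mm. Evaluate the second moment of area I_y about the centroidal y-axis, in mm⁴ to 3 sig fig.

I_y ≈ 6.98 × 10⁶ mm⁴

Split into non-overlapping primitives; take the origin at the lower-left of the bounding box.
Outer rectangle: 110 × 80, A = 8 800 mm², x = 55 mm, Ī = 8 873 333 mm⁴.
Inner void (subtracted): 78 × 48, A = 3 744 mm², x = 55 mm, Ī = 1 898 208 mm⁴.
By symmetry the centroid is at mid-width, x̄ = 55 mm.
All pieces are centred on the centroidal y-axis, so I = ΣĪ (holes subtracted) = 6 975 125 mm⁴.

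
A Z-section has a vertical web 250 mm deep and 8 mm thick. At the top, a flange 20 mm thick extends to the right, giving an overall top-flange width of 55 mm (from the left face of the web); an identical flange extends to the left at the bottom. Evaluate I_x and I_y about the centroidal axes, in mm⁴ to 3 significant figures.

I_x ≈ 3.53 × 10⁷ mm⁴, I_y ≈ 1.78 × 10⁶ mm⁴

Decompose the section into non-overlapping parts with the origin at the bottom-left of its bounding rectangle.
Web: 8 × 250, A = 2 000 mm², y = 125 mm, Ī = 10 416 667 mm⁴.
Top flange (beyond web): 47 × 20, A = 940 mm², y = 240 mm, Ī = 31 333 mm⁴.
Bottom flange (beyond web): 47 × 20, A = 940 mm², y = 10 mm, Ī = 31 333 mm⁴.
Centroid: ȳ = ΣA·y / ΣA = 125 mm.
Transfer each piece to the centroidal x-axis using Ī + A·d² with d = y − 125:
  web: d = 0 mm → contributes +10 416 667 mm⁴
  top flange (beyond web): d = 115 mm → contributes +12 462 833 mm⁴
  bottom flange (beyond web): d = -115 mm → contributes +12 462 833 mm⁴
Total I = 35 342 333 mm⁴.
For the y-axis: x̄ = 51 mm.
Repeating about the centroidal y-axis gives I_y = 1 778 493 mm⁴.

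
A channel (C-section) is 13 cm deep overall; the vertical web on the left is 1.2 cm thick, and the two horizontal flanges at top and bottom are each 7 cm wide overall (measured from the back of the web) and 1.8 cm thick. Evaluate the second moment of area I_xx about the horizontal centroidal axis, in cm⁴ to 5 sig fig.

I_xx ≈ 880.13 cm⁴

Decompose the section into non-overlapping parts with the origin at the bottom-left of its bounding rectangle.
Web: 1.2 × 13, A = 15.6 cm², y = 6.5 cm, Ī = 219.7 cm⁴.
Top flange (beyond web): 5.8 × 1.8, A = 10.44 cm², y = 12.1 cm, Ī = 2.8188 cm⁴.
Bottom flange (beyond web): 5.8 × 1.8, A = 10.44 cm², y = 0.9 cm, Ī = 2.8188 cm⁴.
By symmetry the centroid is at mid-height, ȳ = 6.5 cm.
Transfer each piece to the horizontal centroidal axis using Ī + A·d² with d = y − 6.5:
  web: d = 0 cm → contributes +219.7 cm⁴
  top flange (beyond web): d = 5.6 cm → contributes +330.2172 cm⁴
  bottom flange (beyond web): d = -5.6 cm → contributes +330.2172 cm⁴
Total I = 880.1344 cm⁴.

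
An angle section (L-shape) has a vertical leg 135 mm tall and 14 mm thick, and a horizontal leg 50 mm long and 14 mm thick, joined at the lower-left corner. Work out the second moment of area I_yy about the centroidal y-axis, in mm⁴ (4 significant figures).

Decompose the section into non-overlapping parts with the origin at the bottom-left of its bounding rectangle.
Vertical leg: 14 × 135, A = 1 890 mm², x = 7 mm, Ī = 30 870 mm⁴.
Horizontal leg (remainder): 36 × 14, A = 504 mm², x = 32 mm, Ī = 54 432 mm⁴.
Centroid: x̄ = ΣA·x / ΣA = 12.2632 mm.
Transfer each piece to the centroidal y-axis using Ī + A·d² with d = x − 12.2632:
  vertical leg: d = -5.26316 mm → contributes +83224.6 mm⁴
  horizontal leg (remainder): d = 19.7368 mm → contributes +250 762 mm⁴
Total I = 333 986 mm⁴.

I_yy ≈ 3.340 × 10⁵ mm⁴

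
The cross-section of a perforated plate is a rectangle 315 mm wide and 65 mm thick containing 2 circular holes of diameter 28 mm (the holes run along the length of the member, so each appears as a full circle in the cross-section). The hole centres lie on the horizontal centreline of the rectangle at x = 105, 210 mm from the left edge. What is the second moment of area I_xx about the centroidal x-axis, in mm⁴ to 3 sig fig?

I_xx ≈ 7.15 × 10⁶ mm⁴

Split into non-overlapping primitives; take the origin at the lower-left of the bounding box.
Plate: 315 × 65, A = 20 475 mm², y = 32.5 mm, Ī = 7 208 906 mm⁴.
Hole 1 (subtracted): ⌀28, A = 615.75 mm², y = 32.5 mm, Ī = 30 172 mm⁴.
Hole 2 (subtracted): ⌀28, A = 615.75 mm², y = 32.5 mm, Ī = 30 172 mm⁴.
By symmetry the centroid is at mid-height, ȳ = 32.5 mm.
All pieces are centred on the centroidal x-axis, so I = ΣĪ (holes subtracted) = 7 148 563 mm⁴.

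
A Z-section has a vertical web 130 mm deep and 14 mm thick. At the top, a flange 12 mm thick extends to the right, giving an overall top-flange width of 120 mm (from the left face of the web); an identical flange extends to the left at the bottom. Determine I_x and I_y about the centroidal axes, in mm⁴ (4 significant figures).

Split into non-overlapping primitives; take the origin at the lower-left of the bounding box.
Web: 14 × 130, A = 1 820 mm², y = 65 mm, Ī = 2 563 167 mm⁴.
Top flange (beyond web): 106 × 12, A = 1 272 mm², y = 124 mm, Ī = 15 264 mm⁴.
Bottom flange (beyond web): 106 × 12, A = 1 272 mm², y = 6 mm, Ī = 15 264 mm⁴.
Centroid: ȳ = ΣA·y / ΣA = 65 mm.
Transfer each piece to the centroidal x-axis using Ī + A·d² with d = y − 65:
  web: d = 0 mm → contributes +2 563 167 mm⁴
  top flange (beyond web): d = 59 mm → contributes +4 443 096 mm⁴
  bottom flange (beyond web): d = -59 mm → contributes +4 443 096 mm⁴
Total I = 11 449 359 mm⁴.
For the y-axis: x̄ = 113 mm.
Repeating about the centroidal y-axis gives I_y = 11 570 159 mm⁴.

I_x ≈ 1.145 × 10⁷ mm⁴, I_y ≈ 1.157 × 10⁷ mm⁴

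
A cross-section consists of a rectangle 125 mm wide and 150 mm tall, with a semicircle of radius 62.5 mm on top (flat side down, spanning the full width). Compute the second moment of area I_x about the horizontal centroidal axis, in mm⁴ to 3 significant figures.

Break the section into simple shapes (no overlaps), measuring from the bottom-left corner of the bounding box.
Rectangular body: 125 × 150, A = 18 750 mm², y = 75 mm, Ī = 35 156 250 mm⁴.
Semicircular cap: semicircle r = 62.5, A = 6135.9 mm², y = 176.53 mm, Ī = 1 674 758 mm⁴.
Centroid: ȳ = ΣA·y / ΣA = 100.03 mm.
Transfer each piece to the horizontal centroidal axis using Ī + A·d² with d = y − 100.03:
  rectangular body: d = -25.032 mm → contributes +46 905 405 mm⁴
  semicircular cap: d = 76.493 mm → contributes +37 577 531 mm⁴
Total I = 84 482 936 mm⁴.

I_x ≈ 8.45 × 10⁷ mm⁴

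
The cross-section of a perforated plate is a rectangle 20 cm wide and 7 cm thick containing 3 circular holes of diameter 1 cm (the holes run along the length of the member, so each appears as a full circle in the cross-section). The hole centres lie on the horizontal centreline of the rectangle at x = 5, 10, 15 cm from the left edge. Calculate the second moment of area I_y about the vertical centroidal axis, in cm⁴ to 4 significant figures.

Treat the section as a set of non-overlapping primitives; coordinates are from the bounding-box lower-left.
Plate: 20 × 7, A = 140 cm², x = 10 cm, Ī = 4666.67 cm⁴.
Hole 1 (subtracted): ⌀1, A = 0.785398 cm², x = 5 cm, Ī = 0.0490874 cm⁴.
Hole 2 (subtracted): ⌀1, A = 0.785398 cm², x = 10 cm, Ī = 0.0490874 cm⁴.
Hole 3 (subtracted): ⌀1, A = 0.785398 cm², x = 15 cm, Ī = 0.0490874 cm⁴.
By symmetry the centroid is at mid-width, x̄ = 10 cm.
Transfer each piece to the vertical centroidal axis using Ī + A·d² with d = x − 10:
  plate: d = 0 cm → contributes +4666.67 cm⁴
  hole 1: d = -5 cm → contributes −19.684 cm⁴
  hole 2: d = 0 cm → contributes −0.0490874 cm⁴
  hole 3: d = 5 cm → contributes −19.684 cm⁴
Total I = 4627.25 cm⁴.

I_y ≈ 4627 cm⁴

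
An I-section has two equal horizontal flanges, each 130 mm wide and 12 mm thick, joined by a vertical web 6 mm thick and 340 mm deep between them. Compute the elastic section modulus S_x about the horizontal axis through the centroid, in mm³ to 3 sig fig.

S_x ≈ 6.39 × 10⁵ mm³

Treat the section as a set of non-overlapping primitives; coordinates are from the bounding-box lower-left.
Bottom flange: 130 × 12, A = 1 560 mm², y = 6 mm, Ī = 18 720 mm⁴.
Web: 6 × 340, A = 2 040 mm², y = 182 mm, Ī = 19 652 000 mm⁴.
Top flange: 130 × 12, A = 1 560 mm², y = 358 mm, Ī = 18 720 mm⁴.
By symmetry the centroid is at mid-height, ȳ = 182 mm.
Transfer each piece to the horizontal axis through the centroid using Ī + A·d² with d = y − 182:
  bottom flange: d = -176 mm → contributes +48 341 280 mm⁴
  web: d = 0 mm → contributes +19 652 000 mm⁴
  top flange: d = 176 mm → contributes +48 341 280 mm⁴
Total I = 116 334 560 mm⁴.
Extreme fibre distance c = 182 mm; S = I/c = 639 201 mm³.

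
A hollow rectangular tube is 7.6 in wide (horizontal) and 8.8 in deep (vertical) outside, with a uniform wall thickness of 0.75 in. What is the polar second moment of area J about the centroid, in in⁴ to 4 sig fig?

J ≈ 417.7 in⁴

Break the section into simple shapes (no overlaps), measuring from the bottom-left corner of the bounding box.
Outer rectangle: 7.6 × 8.8, A = 66.88 in², y = 4.4 in, Ī = 431.599 in⁴.
Inner void (subtracted): 6.1 × 7.3, A = 44.53 in², y = 4.4 in, Ī = 197.75 in⁴.
By symmetry the centroid is at mid-height, ȳ = 4.4 in.
All pieces are centred on the centroidal x-axis, so I = ΣĪ (holes subtracted) = 233.849 in⁴.
Repeating about the centroidal y-axis gives I_y = 183.836 in⁴.
Polar second moment: J = I_x + I_y = 417.684 in⁴.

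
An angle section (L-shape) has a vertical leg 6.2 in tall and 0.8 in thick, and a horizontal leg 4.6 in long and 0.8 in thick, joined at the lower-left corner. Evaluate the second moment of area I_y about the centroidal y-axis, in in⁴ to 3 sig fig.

Break the section into simple shapes (no overlaps), measuring from the bottom-left corner of the bounding box.
Vertical leg: 0.8 × 6.2, A = 4.96 in², x = 0.4 in, Ī = 0.26453 in⁴.
Horizontal leg (remainder): 3.8 × 0.8, A = 3.04 in², x = 2.7 in, Ī = 3.6581 in⁴.
Centroid: x̄ = ΣA·x / ΣA = 1.274 in.
Transfer each piece to the centroidal y-axis using Ī + A·d² with d = x − 1.274:
  vertical leg: d = -0.874 in → contributes +4.0534 in⁴
  horizontal leg (remainder): d = 1.426 in → contributes +9.8399 in⁴
Total I = 13.893 in⁴.

I_y ≈ 13.9 in⁴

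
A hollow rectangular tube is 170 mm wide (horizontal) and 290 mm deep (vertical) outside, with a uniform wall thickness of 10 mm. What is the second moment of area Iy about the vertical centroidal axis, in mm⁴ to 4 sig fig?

Decompose the section into non-overlapping parts with the origin at the bottom-left of its bounding rectangle.
Outer rectangle: 170 × 290, A = 49 300 mm², x = 85 mm, Ī = 118 730 833 mm⁴.
Inner void (subtracted): 150 × 270, A = 40 500 mm², x = 85 mm, Ī = 75 937 500 mm⁴.
By symmetry the centroid is at mid-width, x̄ = 85 mm.
All pieces are centred on the vertical centroidal axis, so I = ΣĪ (holes subtracted) = 42 793 333 mm⁴.

Iy ≈ 4.279 × 10⁷ mm⁴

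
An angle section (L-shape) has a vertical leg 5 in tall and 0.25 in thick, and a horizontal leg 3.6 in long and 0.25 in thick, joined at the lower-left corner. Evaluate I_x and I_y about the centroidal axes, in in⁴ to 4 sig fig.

I_x ≈ 5.437 in⁴, I_y ≈ 2.415 in⁴

Treat the section as a set of non-overlapping primitives; coordinates are from the bounding-box lower-left.
Vertical leg: 0.25 × 5, A = 1.25 in², y = 2.5 in, Ī = 2.60417 in⁴.
Horizontal leg (remainder): 3.35 × 0.25, A = 0.8375 in², y = 0.125 in, Ī = 0.00436198 in⁴.
Centroid: ȳ = ΣA·y / ΣA = 1.54716 in.
Transfer each piece to the centroidal x-axis using Ī + A·d² with d = y − 1.54716:
  vertical leg: d = 0.952844 in → contributes +3.73906 in⁴
  horizontal leg (remainder): d = -1.42216 in → contributes +1.69823 in⁴
Total I = 5.43729 in⁴.
For the y-axis: x̄ = 0.847156 in.
Repeating about the centroidal y-axis gives I_y = 2.4146 in⁴.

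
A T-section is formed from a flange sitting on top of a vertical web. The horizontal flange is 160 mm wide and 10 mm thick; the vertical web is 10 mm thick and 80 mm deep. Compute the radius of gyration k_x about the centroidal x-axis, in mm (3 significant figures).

Break the section into simple shapes (no overlaps), measuring from the bottom-left corner of the bounding box.
Flange: 160 × 10, A = 1 600 mm², y = 85 mm, Ī = 13 333 mm⁴.
Web: 10 × 80, A = 800 mm², y = 40 mm, Ī = 426 667 mm⁴.
Centroid: ȳ = ΣA·y / ΣA = 70 mm.
Transfer each piece to the centroidal x-axis using Ī + A·d² with d = y − 70:
  flange: d = 15 mm → contributes +373 333 mm⁴
  web: d = -30 mm → contributes +1 146 667 mm⁴
Total I = 1 520 000 mm⁴.
Radius of gyration: k = √(I/A) = √(1 520 000 / 2 400) = 25.166 mm.

k_x ≈ 25.2 mm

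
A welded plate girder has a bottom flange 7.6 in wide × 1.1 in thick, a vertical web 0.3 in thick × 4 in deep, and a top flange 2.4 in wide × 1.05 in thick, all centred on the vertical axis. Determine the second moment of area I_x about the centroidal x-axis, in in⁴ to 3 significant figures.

I_x ≈ 54.6 in⁴

Decompose the section into non-overlapping parts with the origin at the bottom-left of its bounding rectangle.
Bottom plate: 7.6 × 1.1, A = 8.36 in², y = 0.55 in, Ī = 0.84297 in⁴.
Web plate: 0.3 × 4, A = 1.2 in², y = 3.1 in, Ī = 1.6 in⁴.
Top plate: 2.4 × 1.05, A = 2.52 in², y = 5.625 in, Ī = 0.23153 in⁴.
Centroid: ȳ = ΣA·y / ΣA = 1.862 in.
Transfer each piece to the centroidal x-axis using Ī + A·d² with d = y − 1.862:
  bottom plate: d = -1.312 in → contributes +15.233 in⁴
  web plate: d = 1.238 in → contributes +3.4392 in⁴
  top plate: d = 3.763 in → contributes +35.915 in⁴
Total I = 54.588 in⁴.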